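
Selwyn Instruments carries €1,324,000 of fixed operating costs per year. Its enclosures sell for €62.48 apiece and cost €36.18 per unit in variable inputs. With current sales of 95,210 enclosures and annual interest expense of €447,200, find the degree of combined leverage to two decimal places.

Contribution at this volume is 95,210 × €26.30 = €2,504,023.00.
Subtracting fixed costs: EBIT = €2,504,023.00 − €1,324,000 = €1,180,023.00. Interest = €447,200.00, so EBIT − I = €732,823.00.
Degree of total leverage = total CM / (EBIT − interest) = €2,504,023.00 / €732,823.00 = 3.4170.

3.42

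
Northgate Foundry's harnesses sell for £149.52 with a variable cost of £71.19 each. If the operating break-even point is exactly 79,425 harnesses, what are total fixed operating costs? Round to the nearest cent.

£6,221,360.25

Contribution margin per unit = £149.52 − £71.19 = £78.33.
Fixed costs = break-even units × CM = 79,425 × £78.33 = £6,221,360.25.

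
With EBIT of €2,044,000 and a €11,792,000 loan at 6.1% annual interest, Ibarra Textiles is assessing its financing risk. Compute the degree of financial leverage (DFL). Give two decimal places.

1.54

Interest = €719,312.00.
Degree of financial leverage = EBIT / (EBIT − interest) = €2,044,000 / €1,324,688.00 = 1.5430.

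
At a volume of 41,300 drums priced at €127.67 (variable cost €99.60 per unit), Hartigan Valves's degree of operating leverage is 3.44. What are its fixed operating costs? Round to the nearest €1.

€822,288

Total contribution margin = 41,300 × €28.07 = €1,159,291.00.
Since DOL = CM ÷ EBIT, EBIT = €1,159,291.00 ÷ 3.44 = €337,003.20.
And FC = contribution − EBIT = €1,159,291.00 − €337,003.20 = €822,288.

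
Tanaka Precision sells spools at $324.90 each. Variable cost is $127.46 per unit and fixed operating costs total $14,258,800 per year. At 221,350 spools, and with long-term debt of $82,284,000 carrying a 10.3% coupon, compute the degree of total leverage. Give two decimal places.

Total contribution margin = 221,350 × $197.44 = $43,703,344.00.
EBIT = $43,703,344.00 − $14,258,800 = $29,444,544.00. Interest = $8,475,252.00.
DOL = $43,703,344.00 ÷ $29,444,544.00 = 1.4843; DFL = $29,444,544.00 ÷ $20,969,292.00 = 1.4042.
DCL = DOL × DFL = 1.4843 × 1.4042 = 2.0843.

2.08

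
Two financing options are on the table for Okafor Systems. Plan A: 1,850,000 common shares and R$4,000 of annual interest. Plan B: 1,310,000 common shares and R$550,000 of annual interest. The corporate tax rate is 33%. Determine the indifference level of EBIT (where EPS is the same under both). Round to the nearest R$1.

R$1,874,556

Set EPS_A = EPS_B: (EBIT − R$4,000)(1 − 0.33) ÷ 1,850,000 = (EBIT − R$550,000)(1 − 0.33) ÷ 1,310,000.
Cancelling (1 − t) and cross-multiplying: 1,310,000·(EBIT − 4,000) = 1,850,000·(EBIT − 550,000).
Solving, EBIT = (550,000·1,850,000 − 4,000·1,310,000) / (1,850,000 − 1,310,000) = 1,012,260,000,000 / 540,000 = 1,874,555.56.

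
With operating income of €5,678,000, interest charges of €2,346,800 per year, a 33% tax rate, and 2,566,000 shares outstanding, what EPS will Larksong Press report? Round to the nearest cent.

Pre-tax income = €5,678,000 − €2,346,800.00 = €3,331,200.00.
Net income = €3,331,200.00 × (1 − 0.33) = €2,231,904.00.
EPS = €2,231,904.00 ÷ 2,566,000 = €0.87.

€0.87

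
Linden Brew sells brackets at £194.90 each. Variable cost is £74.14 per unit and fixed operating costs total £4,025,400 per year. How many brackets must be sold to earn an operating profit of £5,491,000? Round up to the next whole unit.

78,805 brackets

Unit CM = price − variable cost = £194.90 − £74.14 = £120.76.
Units = (FC + target) / CM = (£4,025,400 + £5,491,000) / £120.76 = 78,804.24, so 78,805 brackets.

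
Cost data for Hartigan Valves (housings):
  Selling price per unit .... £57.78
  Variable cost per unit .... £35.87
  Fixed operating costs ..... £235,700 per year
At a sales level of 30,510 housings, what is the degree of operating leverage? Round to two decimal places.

Total contribution margin = 30,510 × £21.91 = £668,474.10.
Subtracting fixed costs: EBIT = £668,474.10 − £235,700 = £432,774.10.
DOL = contribution ÷ EBIT = £668,474.10 ÷ £432,774.10 = 1.5446.

1.54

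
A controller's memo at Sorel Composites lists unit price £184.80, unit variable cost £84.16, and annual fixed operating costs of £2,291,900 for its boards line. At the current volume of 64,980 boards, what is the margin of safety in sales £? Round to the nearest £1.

Unit CM = price − variable cost = £184.80 − £84.16 = £100.64. Break-even units = £2,291,900 ÷ £100.64 = 22,773.25; break-even revenue = 22,773.25 × £184.80 = £4,208,496.82.
Actual sales revenue = 64,980 × £184.80 = £12,008,304.00.
Margin of safety = £12,008,304.00 − £4,208,496.82 = £7,799,807.

£7,799,807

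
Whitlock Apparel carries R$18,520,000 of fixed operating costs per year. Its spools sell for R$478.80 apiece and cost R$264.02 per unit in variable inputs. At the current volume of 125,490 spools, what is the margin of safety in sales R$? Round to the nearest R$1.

R$18,798,757

Unit CM = price − variable cost = R$478.80 − R$264.02 = R$214.78. Break-even units = R$18,520,000 ÷ R$214.78 = 86,227.77; break-even revenue = 86,227.77 × R$478.80 = R$41,285,855.29.
Actual sales revenue = 125,490 × R$478.80 = R$60,084,612.00.
Margin of safety = R$60,084,612.00 − R$41,285,855.29 = R$18,798,757.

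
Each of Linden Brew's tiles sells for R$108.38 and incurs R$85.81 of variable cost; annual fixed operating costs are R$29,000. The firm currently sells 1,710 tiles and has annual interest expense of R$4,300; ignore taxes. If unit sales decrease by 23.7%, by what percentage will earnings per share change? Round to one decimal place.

-172.8%

At 1,710 units, contribution = 1,710 × R$22.57 = R$38,594.70.
Operating income = contribution − fixed costs = R$38,594.70 − R$29,000 = R$9,594.70.
After interest of R$4,300.00, pre-tax earnings = R$5,294.70.
DCL = total CM / (EBIT − I) = R$38,594.70 / R$5,294.70 = 7.2893.
EPS therefore changes by 7.2893 × (-23.7%) = -172.8%.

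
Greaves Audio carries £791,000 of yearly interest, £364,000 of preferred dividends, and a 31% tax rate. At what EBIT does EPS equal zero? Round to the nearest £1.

Preferred dividends are paid after tax, so their pre-tax equivalent is £364,000 ÷ (1 − 0.31) = £527,536.23.
Financial break-even EBIT = interest + D_p ÷ (1 − t) = £791,000 + £527,536.23 = £1,318,536.23.

£1,318,536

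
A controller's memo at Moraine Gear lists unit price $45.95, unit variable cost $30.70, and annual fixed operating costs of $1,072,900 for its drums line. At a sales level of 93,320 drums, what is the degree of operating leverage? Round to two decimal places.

Contribution at this volume is 93,320 × $15.25 = $1,423,130.00.
Operating income = contribution − fixed costs = $1,423,130.00 − $1,072,900 = $350,230.00.
DOL = contribution ÷ EBIT = $1,423,130.00 ÷ $350,230.00 = 4.0634.

4.06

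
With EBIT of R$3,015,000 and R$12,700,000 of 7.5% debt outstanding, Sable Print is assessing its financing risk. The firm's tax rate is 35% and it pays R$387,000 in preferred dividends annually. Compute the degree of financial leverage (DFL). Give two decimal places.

Interest = R$952,500.00.
Pre-tax preferred-dividend burden = R$387,000 ÷ (1 − 0.35) = R$595,384.62.
DFL = EBIT ÷ [EBIT − I − D_p/(1−t)] = R$3,015,000 ÷ [R$3,015,000 − R$952,500.00 − R$595,384.62] = R$3,015,000 ÷ R$1,467,115.38 = 2.0551.

2.06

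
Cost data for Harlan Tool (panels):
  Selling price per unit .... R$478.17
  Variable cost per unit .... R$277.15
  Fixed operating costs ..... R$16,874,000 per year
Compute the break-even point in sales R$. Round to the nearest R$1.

R$40,138,497

Contribution margin per unit = R$478.17 − R$277.15 = R$201.02, a CM ratio of R$201.02 ÷ R$478.17 = 0.4204.
Break-even sales = FC ÷ CM ratio = R$16,874,000 × R$478.17 / R$201.02 = R$40,138,497.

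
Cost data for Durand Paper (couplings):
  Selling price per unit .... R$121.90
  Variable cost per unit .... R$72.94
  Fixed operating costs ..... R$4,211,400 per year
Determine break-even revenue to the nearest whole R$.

Contribution margin per unit = R$121.90 − R$72.94 = R$48.96, a CM ratio of R$48.96 ÷ R$121.90 = 0.4016.
Break-even sales = FC ÷ CM ratio = R$4,211,400 × R$121.90 / R$48.96 = R$10,485,491.

R$10,485,491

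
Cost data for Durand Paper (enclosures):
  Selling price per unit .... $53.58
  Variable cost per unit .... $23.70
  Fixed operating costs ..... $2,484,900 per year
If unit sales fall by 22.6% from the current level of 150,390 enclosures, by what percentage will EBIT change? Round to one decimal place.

-50.6%

At 150,390 units, contribution = 150,390 × $29.88 = $4,493,653.20.
Subtracting fixed costs: EBIT = $4,493,653.20 − $2,484,900 = $2,008,753.20.
Degree of operating leverage = $4,493,653.20 / $2,008,753.20 = 2.2370.
%ΔEBIT = DOL × %ΔSales = 2.2370 × -22.6% = -50.6%.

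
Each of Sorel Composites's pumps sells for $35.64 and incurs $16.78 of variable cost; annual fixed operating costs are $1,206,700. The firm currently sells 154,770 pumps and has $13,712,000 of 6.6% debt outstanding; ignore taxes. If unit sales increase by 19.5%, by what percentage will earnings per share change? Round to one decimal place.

+70.5%

Contribution at this volume is 154,770 × $18.86 = $2,918,962.20.
EBIT = $2,918,962.20 − $1,206,700 = $1,712,262.20.
Interest = $904,992.00, so EBIT − I = $807,270.20.
Degree of combined leverage = contribution ÷ (EBIT − I) = $2,918,962.20 ÷ $807,270.20 = 3.6158.
%ΔEPS = DCL × %ΔSales = 3.6158 × +19.5% = +70.5%.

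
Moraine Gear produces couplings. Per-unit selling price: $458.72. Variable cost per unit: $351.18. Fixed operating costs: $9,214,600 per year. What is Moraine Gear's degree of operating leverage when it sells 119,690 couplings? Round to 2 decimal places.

3.52

Contribution at this volume is 119,690 × $107.54 = $12,871,462.60.
Subtracting fixed costs: EBIT = $12,871,462.60 − $9,214,600 = $3,656,862.60.
DOL = contribution ÷ EBIT = $12,871,462.60 ÷ $3,656,862.60 = 3.5198.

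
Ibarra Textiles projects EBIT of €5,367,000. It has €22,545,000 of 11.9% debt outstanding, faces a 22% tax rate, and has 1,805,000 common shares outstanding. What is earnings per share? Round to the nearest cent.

Pre-tax income = €5,367,000 − €2,682,855.00 = €2,684,145.00.
Net income = €2,684,145.00 × (1 − 0.22) = €2,093,633.10.
Per share: €2,093,633.10 / 1,805,000 shares = €1.16.

€1.16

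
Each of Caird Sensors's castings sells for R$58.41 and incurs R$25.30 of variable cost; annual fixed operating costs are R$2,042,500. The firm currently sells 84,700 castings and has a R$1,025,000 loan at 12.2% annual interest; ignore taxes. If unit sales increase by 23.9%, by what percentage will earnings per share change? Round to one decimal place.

+105.2%

At 84,700 units, contribution = 84,700 × R$33.11 = R$2,804,417.00.
EBIT = R$2,804,417.00 − R$2,042,500 = R$761,917.00.
After interest of R$125,050.00, pre-tax earnings = R$636,867.00.
DCL = total CM / (EBIT − I) = R$2,804,417.00 / R$636,867.00 = 4.4035.
%ΔEPS = DCL × %ΔSales = 4.4035 × +23.9% = +105.2%.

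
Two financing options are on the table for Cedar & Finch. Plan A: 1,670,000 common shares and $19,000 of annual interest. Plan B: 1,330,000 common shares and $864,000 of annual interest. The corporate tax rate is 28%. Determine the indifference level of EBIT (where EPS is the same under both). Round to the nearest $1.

At indifference, (EBIT − 19,000)(1 − t)/1,670,000 = (EBIT − 864,000)(1 − t)/1,330,000.
Cancelling (1 − t) and cross-multiplying: 1,330,000·(EBIT − 19,000) = 1,670,000·(EBIT − 864,000).
Solving, EBIT = (864,000·1,670,000 − 19,000·1,330,000) / (1,670,000 − 1,330,000) = 1,417,610,000,000 / 340,000 = 4,169,441.18.

$4,169,441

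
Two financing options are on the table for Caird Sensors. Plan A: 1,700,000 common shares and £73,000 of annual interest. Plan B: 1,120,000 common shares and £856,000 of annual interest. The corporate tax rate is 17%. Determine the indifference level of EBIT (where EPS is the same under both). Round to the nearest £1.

£2,368,000

Set EPS_A = EPS_B: (EBIT − £73,000)(1 − 0.17) ÷ 1,700,000 = (EBIT − £856,000)(1 − 0.17) ÷ 1,120,000.
Cancelling (1 − t) and cross-multiplying: 1,120,000·(EBIT − 73,000) = 1,700,000·(EBIT − 856,000).
Solving, EBIT = (856,000·1,700,000 − 73,000·1,120,000) / (1,700,000 − 1,120,000) = 1,373,440,000,000 / 580,000 = 2,368,000.00.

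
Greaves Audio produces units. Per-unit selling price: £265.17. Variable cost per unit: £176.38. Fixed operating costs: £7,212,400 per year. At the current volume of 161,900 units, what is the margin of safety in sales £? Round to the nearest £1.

Each unit contributes £265.17 − £176.38 = £88.79. Break-even units = £7,212,400 ÷ £88.79 = 81,229.87; break-even revenue = 81,229.87 × £265.17 = £21,539,724.16.
Current sales = 161,900 × £265.17 = £42,931,023.00.
Margin of safety = £42,931,023.00 − £21,539,724.16 = £21,391,299.

£21,391,299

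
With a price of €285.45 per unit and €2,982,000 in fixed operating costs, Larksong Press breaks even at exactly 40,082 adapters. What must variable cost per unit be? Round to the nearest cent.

€211.05

Contribution per unit must be FC / Q = €2,982,000 / 40,082 = €74.3975.
Hence VC = price − CM = €285.45 − €74.3975 = €211.05.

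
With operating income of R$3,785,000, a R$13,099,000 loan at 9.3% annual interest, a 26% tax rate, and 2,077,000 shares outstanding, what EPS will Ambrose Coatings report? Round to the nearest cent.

R$0.91

Pre-tax income = R$3,785,000 − R$1,218,207.00 = R$2,566,793.00.
After tax at 26%: net income = R$2,566,793.00 × 0.74 = R$1,899,426.82.
EPS = R$1,899,426.82 ÷ 2,077,000 = R$0.91.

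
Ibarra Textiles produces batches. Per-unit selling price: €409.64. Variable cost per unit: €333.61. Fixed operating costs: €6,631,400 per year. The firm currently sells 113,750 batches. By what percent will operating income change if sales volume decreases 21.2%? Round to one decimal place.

At 113,750 units, contribution = 113,750 × €76.03 = €8,648,412.50.
Operating income = contribution − fixed costs = €8,648,412.50 − €6,631,400 = €2,017,012.50.
Degree of operating leverage = €8,648,412.50 / €2,017,012.50 = 4.2877.
Operating income changes by 4.2877 × -21.2% = -90.9%.

-90.9%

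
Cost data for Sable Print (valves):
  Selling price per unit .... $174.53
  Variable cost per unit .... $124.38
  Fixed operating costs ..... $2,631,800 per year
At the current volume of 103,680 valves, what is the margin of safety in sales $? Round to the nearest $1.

$8,936,187

Unit CM = price − variable cost = $174.53 − $124.38 = $50.15. Break-even units = $2,631,800 ÷ $50.15 = 52,478.56; break-even revenue = 52,478.56 × $174.53 = $9,159,083.83.
Actual sales revenue = 103,680 × $174.53 = $18,095,270.40.
Margin of safety = $18,095,270.40 − $9,159,083.83 = $8,936,187.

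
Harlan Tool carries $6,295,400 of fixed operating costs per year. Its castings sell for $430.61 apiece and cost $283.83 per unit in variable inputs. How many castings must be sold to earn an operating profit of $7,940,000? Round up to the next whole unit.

Each unit contributes $430.61 − $283.83 = $146.78.
Need Q such that Q × $146.78 − $6,295,400 = $7,940,000, i.e. Q = $14,235,400 / $146.78 = 96,984.60 → 96,985.

96,985 castings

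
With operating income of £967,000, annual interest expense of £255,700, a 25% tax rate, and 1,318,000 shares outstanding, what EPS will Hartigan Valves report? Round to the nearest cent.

Interest = £255,700.00, so EBT = £967,000 − £255,700.00 = £711,300.00.
After tax at 25%: net income = £711,300.00 × 0.75 = £533,475.00.
Per share: £533,475.00 / 1,318,000 shares = £0.40.

£0.40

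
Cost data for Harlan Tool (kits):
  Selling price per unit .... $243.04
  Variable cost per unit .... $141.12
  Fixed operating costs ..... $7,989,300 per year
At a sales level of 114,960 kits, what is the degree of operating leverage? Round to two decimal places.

3.14

At 114,960 units, contribution = 114,960 × $101.92 = $11,716,723.20.
EBIT = $11,716,723.20 − $7,989,300 = $3,727,423.20.
DOL = contribution ÷ EBIT = $11,716,723.20 ÷ $3,727,423.20 = 3.1434.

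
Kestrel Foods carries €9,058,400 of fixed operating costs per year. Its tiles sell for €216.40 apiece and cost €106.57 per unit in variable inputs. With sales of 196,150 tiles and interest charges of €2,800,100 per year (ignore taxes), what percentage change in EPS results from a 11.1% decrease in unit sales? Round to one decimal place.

-24.7%

Total contribution margin = 196,150 × €109.83 = €21,543,154.50.
EBIT = €21,543,154.50 − €9,058,400 = €12,484,754.50.
After interest of €2,800,100.00, pre-tax earnings = €9,684,654.50.
DCL = total CM / (EBIT − I) = €21,543,154.50 / €9,684,654.50 = 2.2245.
%ΔEPS = DCL × %ΔSales = 2.2245 × -11.1% = -24.7%.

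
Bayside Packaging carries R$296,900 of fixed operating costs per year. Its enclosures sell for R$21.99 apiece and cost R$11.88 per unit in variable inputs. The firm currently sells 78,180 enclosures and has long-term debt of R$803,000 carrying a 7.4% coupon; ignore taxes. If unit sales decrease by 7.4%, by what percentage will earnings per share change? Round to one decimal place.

Total contribution margin = 78,180 × R$10.11 = R$790,399.80.
Subtracting fixed costs: EBIT = R$790,399.80 − R$296,900 = R$493,499.80.
After interest of R$59,422.00, pre-tax earnings = R$434,077.80.
DCL = total CM / (EBIT − I) = R$790,399.80 / R$434,077.80 = 1.8209.
EPS therefore changes by 1.8209 × (-7.4%) = -13.5%.

-13.5%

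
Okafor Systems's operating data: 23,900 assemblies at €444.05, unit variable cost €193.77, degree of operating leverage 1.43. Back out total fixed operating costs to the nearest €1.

At 23,900 units, contribution = 23,900 × €250.28 = €5,981,692.00.
DOL = contribution / EBIT, so EBIT = €5,981,692.00 / 1.43 = €4,183,001.40.
Fixed costs = CM − EBIT = €5,981,692.00 − €4,183,001.40 = €1,798,691.

€1,798,691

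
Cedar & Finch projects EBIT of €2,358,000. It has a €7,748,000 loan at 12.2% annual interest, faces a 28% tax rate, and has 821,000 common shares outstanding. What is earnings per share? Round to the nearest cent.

Pre-tax income = €2,358,000 − €945,256.00 = €1,412,744.00.
After tax at 28%: net income = €1,412,744.00 × 0.72 = €1,017,175.68.
EPS = €1,017,175.68 ÷ 821,000 = €1.24.

€1.24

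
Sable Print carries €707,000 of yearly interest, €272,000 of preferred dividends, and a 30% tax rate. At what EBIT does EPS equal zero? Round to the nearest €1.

€1,095,571

Grossing the preferred dividend up to pre-tax terms: €272,000 / (1 − 0.30) = €388,571.43.
Financial break-even EBIT = interest + D_p ÷ (1 − t) = €707,000 + €388,571.43 = €1,095,571.43.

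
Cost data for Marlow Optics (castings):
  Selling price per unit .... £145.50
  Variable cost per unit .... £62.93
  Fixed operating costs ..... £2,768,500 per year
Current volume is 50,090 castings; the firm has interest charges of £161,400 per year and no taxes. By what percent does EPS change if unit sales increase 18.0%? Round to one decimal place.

+61.7%

Total contribution margin = 50,090 × £82.57 = £4,135,931.30.
EBIT = £4,135,931.30 − £2,768,500 = £1,367,431.30.
Interest = £161,400.00, so EBIT − I = £1,206,031.30.
DCL = total CM / (EBIT − I) = £4,135,931.30 / £1,206,031.30 = 3.4294.
EPS therefore changes by 3.4294 × (+18.0%) = +61.7%.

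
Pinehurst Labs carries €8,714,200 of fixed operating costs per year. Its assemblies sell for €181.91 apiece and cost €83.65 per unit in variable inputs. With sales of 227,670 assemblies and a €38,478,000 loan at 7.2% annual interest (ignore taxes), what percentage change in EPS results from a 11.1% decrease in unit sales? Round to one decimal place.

At 227,670 units, contribution = 227,670 × €98.26 = €22,370,854.20.
Operating income = contribution − fixed costs = €22,370,854.20 − €8,714,200 = €13,656,654.20.
Interest = €2,770,416.00, so EBIT − I = €10,886,238.20.
Degree of combined leverage = contribution ÷ (EBIT − I) = €22,370,854.20 ÷ €10,886,238.20 = 2.0550.
%ΔEPS = DCL × %ΔSales = 2.0550 × -11.1% = -22.8%.

-22.8%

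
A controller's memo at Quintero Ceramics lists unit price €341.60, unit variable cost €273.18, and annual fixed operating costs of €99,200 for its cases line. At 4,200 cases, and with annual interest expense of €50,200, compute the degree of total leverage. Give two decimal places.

Total contribution margin = 4,200 × €68.42 = €287,364.00.
EBIT = €287,364.00 − €99,200 = €188,164.00. Interest = €50,200.00.
DOL = €287,364.00 ÷ €188,164.00 = 1.5272; DFL = €188,164.00 ÷ €137,964.00 = 1.3639.
DCL = DOL × DFL = 1.5272 × 1.3639 = 2.0829.

2.08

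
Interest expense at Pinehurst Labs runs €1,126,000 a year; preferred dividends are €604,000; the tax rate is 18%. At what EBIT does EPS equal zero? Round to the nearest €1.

Grossing the preferred dividend up to pre-tax terms: €604,000 / (1 − 0.18) = €736,585.37.
Financial break-even EBIT = interest + D_p ÷ (1 − t) = €1,126,000 + €736,585.37 = €1,862,585.37.

€1,862,585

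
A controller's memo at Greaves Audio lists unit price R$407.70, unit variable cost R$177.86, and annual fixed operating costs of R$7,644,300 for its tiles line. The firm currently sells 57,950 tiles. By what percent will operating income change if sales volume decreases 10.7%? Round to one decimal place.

-25.1%

At 57,950 units, contribution = 57,950 × R$229.84 = R$13,319,228.00.
Operating income = contribution − fixed costs = R$13,319,228.00 − R$7,644,300 = R$5,674,928.00.
So DOL = total CM / EBIT = R$13,319,228.00 / R$5,674,928.00 = 2.3470.
So EBIT moves 2.3470 × (-10.7%) = -25.1%.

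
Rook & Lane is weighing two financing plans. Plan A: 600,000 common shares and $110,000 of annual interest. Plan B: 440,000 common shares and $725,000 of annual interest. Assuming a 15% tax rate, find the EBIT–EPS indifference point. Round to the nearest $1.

$2,416,250

At indifference, (EBIT − 110,000)(1 − t)/600,000 = (EBIT − 725,000)(1 − t)/440,000.
Cancelling (1 − t) and cross-multiplying: 440,000·(EBIT − 110,000) = 600,000·(EBIT − 725,000).
Solving, EBIT = (725,000·600,000 − 110,000·440,000) / (600,000 − 440,000) = 386,600,000,000 / 160,000 = 2,416,250.00.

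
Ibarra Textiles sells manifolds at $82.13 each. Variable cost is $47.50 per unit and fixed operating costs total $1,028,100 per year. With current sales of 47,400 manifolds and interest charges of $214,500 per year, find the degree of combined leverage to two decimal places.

Total contribution margin = 47,400 × $34.63 = $1,641,462.00.
Subtracting fixed costs: EBIT = $1,641,462.00 − $1,028,100 = $613,362.00. Interest = $214,500.00.
DOL = $1,641,462.00 ÷ $613,362.00 = 2.6762; DFL = $613,362.00 ÷ $398,862.00 = 1.5378.
DCL = DOL × DFL = 2.6762 × 1.5378 = 4.1155.

4.12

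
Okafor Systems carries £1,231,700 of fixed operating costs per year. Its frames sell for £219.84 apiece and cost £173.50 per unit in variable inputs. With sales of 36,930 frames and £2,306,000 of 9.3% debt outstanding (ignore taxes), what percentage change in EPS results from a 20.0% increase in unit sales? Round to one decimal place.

Contribution at this volume is 36,930 × £46.34 = £1,711,336.20.
EBIT = £1,711,336.20 − £1,231,700 = £479,636.20.
Interest = £214,458.00, so EBIT − I = £265,178.20.
DCL = total CM / (EBIT − I) = £1,711,336.20 / £265,178.20 = 6.4535.
EPS therefore changes by 6.4535 × (+20.0%) = +129.1%.

+129.1%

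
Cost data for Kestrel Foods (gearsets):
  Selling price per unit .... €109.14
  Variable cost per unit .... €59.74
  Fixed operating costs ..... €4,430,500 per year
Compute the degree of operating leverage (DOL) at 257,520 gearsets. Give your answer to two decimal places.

1.53

Contribution at this volume is 257,520 × €49.40 = €12,721,488.00.
Operating income = contribution − fixed costs = €12,721,488.00 − €4,430,500 = €8,290,988.00.
So DOL = total CM / EBIT = €12,721,488.00 / €8,290,988.00 = 1.5344.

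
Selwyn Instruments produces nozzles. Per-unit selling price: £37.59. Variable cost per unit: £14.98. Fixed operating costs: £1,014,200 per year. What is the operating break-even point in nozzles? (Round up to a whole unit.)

44,857 nozzles

Unit CM = price − variable cost = £37.59 − £14.98 = £22.61.
Break-even volume = fixed costs ÷ CM per unit = £1,014,200 ÷ £22.61 = 44,856.26, so 44,857 nozzles.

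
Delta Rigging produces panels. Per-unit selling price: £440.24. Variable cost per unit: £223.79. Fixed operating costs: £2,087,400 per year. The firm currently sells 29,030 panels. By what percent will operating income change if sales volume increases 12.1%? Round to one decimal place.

+18.1%

At 29,030 units, contribution = 29,030 × £216.45 = £6,283,543.50.
EBIT = £6,283,543.50 − £2,087,400 = £4,196,143.50.
DOL = contribution ÷ EBIT = £6,283,543.50 ÷ £4,196,143.50 = 1.4975.
Operating income changes by 1.4975 × +12.1% = +18.1%.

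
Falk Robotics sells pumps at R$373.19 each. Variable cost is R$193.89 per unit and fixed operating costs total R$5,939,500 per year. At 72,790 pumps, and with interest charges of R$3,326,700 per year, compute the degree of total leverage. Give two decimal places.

Total contribution margin = 72,790 × R$179.30 = R$13,051,247.00.
Operating income = contribution − fixed costs = R$13,051,247.00 − R$5,939,500 = R$7,111,747.00. Interest = R$3,326,700.00, so EBIT − I = R$3,785,047.00.
Degree of total leverage = total CM / (EBIT − interest) = R$13,051,247.00 / R$3,785,047.00 = 3.4481.

3.45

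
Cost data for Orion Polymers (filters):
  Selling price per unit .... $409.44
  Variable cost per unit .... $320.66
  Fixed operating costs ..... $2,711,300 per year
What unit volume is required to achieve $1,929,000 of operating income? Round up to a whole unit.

Unit CM = price − variable cost = $409.44 − $320.66 = $88.78.
Need Q such that Q × $88.78 − $2,711,300 = $1,929,000, i.e. Q = $4,640,300 / $88.78 = 52,267.40 → 52,268.

52,268 filters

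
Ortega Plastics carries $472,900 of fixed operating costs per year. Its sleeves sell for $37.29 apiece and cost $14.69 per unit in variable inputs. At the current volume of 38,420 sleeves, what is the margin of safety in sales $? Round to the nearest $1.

Each unit contributes $37.29 − $14.69 = $22.60. Break-even units = $472,900 ÷ $22.60 = 20,924.78; break-even revenue = 20,924.78 × $37.29 = $780,285.00.
Current sales = 38,420 × $37.29 = $1,432,681.80.
Margin of safety = $1,432,681.80 − $780,285.00 = $652,397.

$652,397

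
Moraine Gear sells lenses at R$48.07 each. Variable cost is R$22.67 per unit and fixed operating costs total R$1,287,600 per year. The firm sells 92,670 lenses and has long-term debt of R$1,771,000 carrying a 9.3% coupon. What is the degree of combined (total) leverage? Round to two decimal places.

2.61

At 92,670 units, contribution = 92,670 × R$25.40 = R$2,353,818.00.
EBIT = R$2,353,818.00 − R$1,287,600 = R$1,066,218.00. Interest = R$164,703.00, so EBIT − I = R$901,515.00.
Degree of total leverage = total CM / (EBIT − interest) = R$2,353,818.00 / R$901,515.00 = 2.6110.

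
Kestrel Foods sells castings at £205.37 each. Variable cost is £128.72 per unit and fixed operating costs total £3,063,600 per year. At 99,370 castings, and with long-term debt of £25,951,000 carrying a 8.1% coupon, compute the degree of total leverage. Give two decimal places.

3.11

Contribution at this volume is 99,370 × £76.65 = £7,616,710.50.
Subtracting fixed costs: EBIT = £7,616,710.50 − £3,063,600 = £4,553,110.50. Interest = £2,102,031.00, so EBIT − I = £2,451,079.50.
DCL = contribution ÷ (EBIT − I) = £7,616,710.50 ÷ £2,451,079.50 = 3.1075.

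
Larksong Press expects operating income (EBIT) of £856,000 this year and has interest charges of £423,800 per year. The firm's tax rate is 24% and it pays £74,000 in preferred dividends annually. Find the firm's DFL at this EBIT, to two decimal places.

2.56

Interest = £423,800.00.
Pre-tax preferred-dividend burden = £74,000 ÷ (1 − 0.24) = £97,368.42.
DFL = EBIT ÷ [EBIT − I − D_p/(1−t)] = £856,000 ÷ [£856,000 − £423,800.00 − £97,368.42] = £856,000 ÷ £334,831.58 = 2.5565.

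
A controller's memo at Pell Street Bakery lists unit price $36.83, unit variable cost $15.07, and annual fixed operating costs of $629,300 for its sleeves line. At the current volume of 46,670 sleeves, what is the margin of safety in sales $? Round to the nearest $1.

$653,731

Unit CM = price − variable cost = $36.83 − $15.07 = $21.76. Break-even units = $629,300 ÷ $21.76 = 28,920.04; break-even revenue = 28,920.04 × $36.83 = $1,065,124.95.
Actual sales revenue = 46,670 × $36.83 = $1,718,856.10.
Margin of safety = $1,718,856.10 − $1,065,124.95 = $653,731.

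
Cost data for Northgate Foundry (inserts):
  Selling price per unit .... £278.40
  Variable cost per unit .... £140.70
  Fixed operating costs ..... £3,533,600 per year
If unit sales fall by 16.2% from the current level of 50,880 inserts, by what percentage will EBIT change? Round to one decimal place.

Total contribution margin = 50,880 × £137.70 = £7,006,176.00.
EBIT = £7,006,176.00 − £3,533,600 = £3,472,576.00.
Degree of operating leverage = £7,006,176.00 / £3,472,576.00 = 2.0176.
%ΔEBIT = DOL × %ΔSales = 2.0176 × -16.2% = -32.7%.

-32.7%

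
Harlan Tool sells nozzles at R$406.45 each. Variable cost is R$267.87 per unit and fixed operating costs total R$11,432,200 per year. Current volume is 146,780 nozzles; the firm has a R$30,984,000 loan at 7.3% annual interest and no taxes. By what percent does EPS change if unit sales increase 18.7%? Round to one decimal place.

At 146,780 units, contribution = 146,780 × R$138.58 = R$20,340,772.40.
Operating income = contribution − fixed costs = R$20,340,772.40 − R$11,432,200 = R$8,908,572.40.
After interest of R$2,261,832.00, pre-tax earnings = R$6,646,740.40.
Degree of combined leverage = contribution ÷ (EBIT − I) = R$20,340,772.40 ÷ R$6,646,740.40 = 3.0603.
%ΔEPS = DCL × %ΔSales = 3.0603 × +18.7% = +57.2%.

+57.2%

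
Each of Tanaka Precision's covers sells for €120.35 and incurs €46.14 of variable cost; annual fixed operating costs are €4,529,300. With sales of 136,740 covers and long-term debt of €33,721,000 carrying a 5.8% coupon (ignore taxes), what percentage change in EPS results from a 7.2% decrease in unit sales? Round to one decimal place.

Total contribution margin = 136,740 × €74.21 = €10,147,475.40.
Operating income = contribution − fixed costs = €10,147,475.40 − €4,529,300 = €5,618,175.40.
Interest = €1,955,818.00, so EBIT − I = €3,662,357.40.
Degree of combined leverage = contribution ÷ (EBIT − I) = €10,147,475.40 ÷ €3,662,357.40 = 2.7707.
EPS therefore changes by 2.7707 × (-7.2%) = -19.9%.

-19.9%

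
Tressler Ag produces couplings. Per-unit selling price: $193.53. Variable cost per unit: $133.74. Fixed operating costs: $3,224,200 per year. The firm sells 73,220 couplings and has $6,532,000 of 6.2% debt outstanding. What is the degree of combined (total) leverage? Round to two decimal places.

5.85

Contribution at this volume is 73,220 × $59.79 = $4,377,823.80.
Subtracting fixed costs: EBIT = $4,377,823.80 − $3,224,200 = $1,153,623.80. Interest = $404,984.00.
DOL = $4,377,823.80 ÷ $1,153,623.80 = 3.7948; DFL = $1,153,623.80 ÷ $748,639.80 = 1.5410.
Combined leverage = 3.7948 × 1.5410 = 5.8478.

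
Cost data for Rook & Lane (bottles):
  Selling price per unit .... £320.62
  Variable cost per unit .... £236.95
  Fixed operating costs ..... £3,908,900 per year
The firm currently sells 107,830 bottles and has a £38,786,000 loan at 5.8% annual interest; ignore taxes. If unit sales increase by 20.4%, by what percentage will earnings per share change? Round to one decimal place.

At 107,830 units, contribution = 107,830 × £83.67 = £9,022,136.10.
Subtracting fixed costs: EBIT = £9,022,136.10 − £3,908,900 = £5,113,236.10.
After interest of £2,249,588.00, pre-tax earnings = £2,863,648.10.
Degree of combined leverage = contribution ÷ (EBIT − I) = £9,022,136.10 ÷ £2,863,648.10 = 3.1506.
EPS therefore changes by 3.1506 × (+20.4%) = +64.3%.

+64.3%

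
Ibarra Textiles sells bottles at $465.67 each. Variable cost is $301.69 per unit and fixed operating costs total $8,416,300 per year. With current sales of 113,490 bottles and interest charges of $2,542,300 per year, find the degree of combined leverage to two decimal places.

Contribution at this volume is 113,490 × $163.98 = $18,610,090.20.
Operating income = contribution − fixed costs = $18,610,090.20 − $8,416,300 = $10,193,790.20. Interest = $2,542,300.00, so EBIT − I = $7,651,490.20.
Degree of total leverage = total CM / (EBIT − interest) = $18,610,090.20 / $7,651,490.20 = 2.4322.

2.43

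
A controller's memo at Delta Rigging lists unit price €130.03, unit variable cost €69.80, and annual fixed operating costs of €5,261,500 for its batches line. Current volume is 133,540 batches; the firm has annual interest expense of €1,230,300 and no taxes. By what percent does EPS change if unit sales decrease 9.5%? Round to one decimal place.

Total contribution margin = 133,540 × €60.23 = €8,043,114.20.
Subtracting fixed costs: EBIT = €8,043,114.20 − €5,261,500 = €2,781,614.20.
After interest of €1,230,300.00, pre-tax earnings = €1,551,314.20.
Degree of combined leverage = contribution ÷ (EBIT − I) = €8,043,114.20 ÷ €1,551,314.20 = 5.1847.
EPS therefore changes by 5.1847 × (-9.5%) = -49.3%.

-49.3%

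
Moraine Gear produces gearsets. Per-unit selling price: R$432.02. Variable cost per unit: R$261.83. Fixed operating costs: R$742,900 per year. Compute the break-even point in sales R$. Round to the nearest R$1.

Contribution margin per unit = R$432.02 − R$261.83 = R$170.19, a CM ratio of R$170.19 ÷ R$432.02 = 0.3939.
Break-even revenue = fixed costs × price ÷ CM = R$742,900 × R$432.02 ÷ R$170.19 = R$1,885,820.

R$1,885,820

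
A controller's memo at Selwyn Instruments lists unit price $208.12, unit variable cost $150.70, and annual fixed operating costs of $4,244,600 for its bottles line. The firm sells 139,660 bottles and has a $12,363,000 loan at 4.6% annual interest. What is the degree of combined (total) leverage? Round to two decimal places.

2.50

Total contribution margin = 139,660 × $57.42 = $8,019,277.20.
Subtracting fixed costs: EBIT = $8,019,277.20 − $4,244,600 = $3,774,677.20. Interest = $568,698.00.
DOL = $8,019,277.20 ÷ $3,774,677.20 = 2.1245; DFL = $3,774,677.20 ÷ $3,205,979.20 = 1.1774.
Combined leverage = 2.1245 × 1.1774 = 2.5014.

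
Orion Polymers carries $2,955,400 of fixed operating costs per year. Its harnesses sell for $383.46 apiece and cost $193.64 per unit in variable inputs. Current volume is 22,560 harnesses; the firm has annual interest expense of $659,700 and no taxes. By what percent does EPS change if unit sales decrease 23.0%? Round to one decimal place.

-147.6%

At 22,560 units, contribution = 22,560 × $189.82 = $4,282,339.20.
Operating income = contribution − fixed costs = $4,282,339.20 − $2,955,400 = $1,326,939.20.
Interest = $659,700.00, so EBIT − I = $667,239.20.
DCL = total CM / (EBIT − I) = $4,282,339.20 / $667,239.20 = 6.4180.
%ΔEPS = DCL × %ΔSales = 6.4180 × -23.0% = -147.6%.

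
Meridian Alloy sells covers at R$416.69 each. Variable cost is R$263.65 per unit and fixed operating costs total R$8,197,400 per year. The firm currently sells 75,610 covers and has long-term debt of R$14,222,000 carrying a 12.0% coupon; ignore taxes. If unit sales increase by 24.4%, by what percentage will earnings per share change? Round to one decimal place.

At 75,610 units, contribution = 75,610 × R$153.04 = R$11,571,354.40.
Operating income = contribution − fixed costs = R$11,571,354.40 − R$8,197,400 = R$3,373,954.40.
After interest of R$1,706,640.00, pre-tax earnings = R$1,667,314.40.
Degree of combined leverage = contribution ÷ (EBIT − I) = R$11,571,354.40 ÷ R$1,667,314.40 = 6.9401.
EPS therefore changes by 6.9401 × (+24.4%) = +169.3%.

+169.3%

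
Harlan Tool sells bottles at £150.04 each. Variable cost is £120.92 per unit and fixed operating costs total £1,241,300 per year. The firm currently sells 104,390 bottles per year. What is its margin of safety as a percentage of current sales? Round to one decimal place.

59.2%

Each unit contributes £150.04 − £120.92 = £29.12. Break-even units = £1,241,300 ÷ £29.12 = 42,627.06; break-even revenue = 42,627.06 × £150.04 = £6,395,764.15.
Actual sales revenue = 104,390 × £150.04 = £15,662,675.60.
Margin of safety = (£15,662,675.60 − £6,395,764.15) ÷ £15,662,675.60 = 59.2%.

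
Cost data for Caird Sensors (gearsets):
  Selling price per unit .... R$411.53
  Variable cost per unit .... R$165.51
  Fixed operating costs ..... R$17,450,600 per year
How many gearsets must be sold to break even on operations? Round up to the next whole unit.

70,932 gearsets

Unit CM = price − variable cost = R$411.53 − R$165.51 = R$246.02.
Break-even volume = fixed costs ÷ CM per unit = R$17,450,600 ÷ R$246.02 = 70,931.63, so 70,932 gearsets.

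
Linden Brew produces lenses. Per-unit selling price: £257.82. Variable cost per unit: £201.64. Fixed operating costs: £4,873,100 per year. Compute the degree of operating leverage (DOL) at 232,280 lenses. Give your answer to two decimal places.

Contribution at this volume is 232,280 × £56.18 = £13,049,490.40.
Operating income = contribution − fixed costs = £13,049,490.40 − £4,873,100 = £8,176,390.40.
DOL = contribution ÷ EBIT = £13,049,490.40 ÷ £8,176,390.40 = 1.5960.

1.60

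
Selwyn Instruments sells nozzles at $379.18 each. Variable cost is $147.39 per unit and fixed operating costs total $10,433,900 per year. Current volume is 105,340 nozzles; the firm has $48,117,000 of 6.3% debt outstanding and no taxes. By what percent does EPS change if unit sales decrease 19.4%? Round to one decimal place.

-43.3%

Total contribution margin = 105,340 × $231.79 = $24,416,758.60.
Operating income = contribution − fixed costs = $24,416,758.60 − $10,433,900 = $13,982,858.60.
Interest = $3,031,371.00, so EBIT − I = $10,951,487.60.
DCL = total CM / (EBIT − I) = $24,416,758.60 / $10,951,487.60 = 2.2295.
%ΔEPS = DCL × %ΔSales = 2.2295 × -19.4% = -43.3%.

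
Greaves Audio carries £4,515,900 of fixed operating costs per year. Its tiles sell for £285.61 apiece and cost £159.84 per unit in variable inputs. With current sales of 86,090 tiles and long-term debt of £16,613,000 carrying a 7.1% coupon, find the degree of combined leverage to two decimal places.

At 86,090 units, contribution = 86,090 × £125.77 = £10,827,539.30.
Operating income = contribution − fixed costs = £10,827,539.30 − £4,515,900 = £6,311,639.30. Interest = £1,179,523.00.
DOL = £10,827,539.30 ÷ £6,311,639.30 = 1.7155; DFL = £6,311,639.30 ÷ £5,132,116.30 = 1.2298.
Combined leverage = 1.7155 × 1.2298 = 2.1097.

2.11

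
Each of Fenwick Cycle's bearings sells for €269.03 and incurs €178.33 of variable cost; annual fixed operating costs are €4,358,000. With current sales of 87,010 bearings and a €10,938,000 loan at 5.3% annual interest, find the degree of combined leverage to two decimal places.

2.67

At 87,010 units, contribution = 87,010 × €90.70 = €7,891,807.00.
EBIT = €7,891,807.00 − €4,358,000 = €3,533,807.00. Interest = €579,714.00, so EBIT − I = €2,954,093.00.
Degree of total leverage = total CM / (EBIT − interest) = €7,891,807.00 / €2,954,093.00 = 2.6715.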